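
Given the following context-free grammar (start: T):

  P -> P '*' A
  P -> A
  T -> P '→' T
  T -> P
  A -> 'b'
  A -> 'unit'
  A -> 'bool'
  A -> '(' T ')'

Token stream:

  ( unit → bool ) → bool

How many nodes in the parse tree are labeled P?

4

[T [P [A ( [T [P [A unit]] → [T [P [A bool]]]] )]] → [T [P [A bool]]]]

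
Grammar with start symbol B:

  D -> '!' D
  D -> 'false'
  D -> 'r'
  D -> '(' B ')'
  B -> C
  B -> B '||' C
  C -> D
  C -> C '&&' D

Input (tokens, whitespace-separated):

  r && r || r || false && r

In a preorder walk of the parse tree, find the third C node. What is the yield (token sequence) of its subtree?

[B [B [B [C [C [D r]] && [D r]]] || [C [D r]]] || [C [C [D false]] && [D r]]]

r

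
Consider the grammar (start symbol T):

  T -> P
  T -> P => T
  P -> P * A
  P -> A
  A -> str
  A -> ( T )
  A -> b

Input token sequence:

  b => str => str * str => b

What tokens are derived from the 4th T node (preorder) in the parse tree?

[T [P [A b]] => [T [P [A str]] => [T [P [P [A str]] * [A str]] => [T [P [A b]]]]]]

b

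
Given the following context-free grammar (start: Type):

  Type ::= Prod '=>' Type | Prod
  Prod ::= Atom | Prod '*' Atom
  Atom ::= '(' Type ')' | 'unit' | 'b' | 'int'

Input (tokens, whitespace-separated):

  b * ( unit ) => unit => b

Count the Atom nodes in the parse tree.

[Type [Prod [Prod [Atom b]] * [Atom ( [Type [Prod [Atom unit]]] )]] => [Type [Prod [Atom unit]] => [Type [Prod [Atom b]]]]]

5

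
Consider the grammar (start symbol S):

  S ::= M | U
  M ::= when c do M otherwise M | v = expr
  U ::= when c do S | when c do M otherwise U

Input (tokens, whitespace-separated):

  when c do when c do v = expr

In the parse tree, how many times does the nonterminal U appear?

2

[S [U when c do [S [U when c do [S [M v = expr]]]]]]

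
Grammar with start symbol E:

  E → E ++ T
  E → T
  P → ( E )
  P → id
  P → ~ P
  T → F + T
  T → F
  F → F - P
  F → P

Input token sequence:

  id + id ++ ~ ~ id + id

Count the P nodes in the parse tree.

6

[E [E [T [F [P id]] + [T [F [P id]]]]] ++ [T [F [P ~ [P ~ [P id]]]] + [T [F [P id]]]]]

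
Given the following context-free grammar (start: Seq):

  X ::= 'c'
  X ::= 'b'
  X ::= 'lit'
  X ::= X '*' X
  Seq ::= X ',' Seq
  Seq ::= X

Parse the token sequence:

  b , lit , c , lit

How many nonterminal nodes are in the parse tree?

8

[Seq [X b] , [Seq [X lit] , [Seq [X c] , [Seq [X lit]]]]]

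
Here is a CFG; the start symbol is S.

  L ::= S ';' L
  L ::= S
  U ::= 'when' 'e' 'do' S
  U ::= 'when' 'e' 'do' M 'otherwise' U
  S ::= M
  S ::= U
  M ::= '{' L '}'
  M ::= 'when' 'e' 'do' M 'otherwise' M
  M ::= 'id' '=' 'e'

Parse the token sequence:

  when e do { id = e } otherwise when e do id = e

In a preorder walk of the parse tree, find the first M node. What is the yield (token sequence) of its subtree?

[S [U when e do [M { [L [S [M id = e]]] }] otherwise [U when e do [S [M id = e]]]]]

{ id = e }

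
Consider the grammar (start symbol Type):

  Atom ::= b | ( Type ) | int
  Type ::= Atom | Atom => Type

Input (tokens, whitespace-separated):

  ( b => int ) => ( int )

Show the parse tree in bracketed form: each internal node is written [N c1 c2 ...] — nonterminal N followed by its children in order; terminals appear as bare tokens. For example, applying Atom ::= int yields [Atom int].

[Type [Atom ( [Type [Atom b] => [Type [Atom int]]] )] => [Type [Atom ( [Type [Atom int]] )]]]

Type
Atom => Type
( Type ) => Type
( Atom => Type ) => Type
( b => Type ) => Type
( b => Atom ) => Type
( b => int ) => Type
( b => int ) => Atom
( b => int ) => ( Type )
( b => int ) => ( Atom )
( b => int ) => ( int )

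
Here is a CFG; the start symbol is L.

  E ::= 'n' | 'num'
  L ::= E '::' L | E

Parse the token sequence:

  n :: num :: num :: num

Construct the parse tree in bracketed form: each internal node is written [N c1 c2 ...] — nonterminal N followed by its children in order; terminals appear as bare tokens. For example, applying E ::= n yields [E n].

[L [E n] :: [L [E num] :: [L [E num] :: [L [E num]]]]]

L
E :: L
n :: L
n :: E :: L
n :: num :: L
n :: num :: E :: L
n :: num :: num :: L
n :: num :: num :: E
n :: num :: num :: num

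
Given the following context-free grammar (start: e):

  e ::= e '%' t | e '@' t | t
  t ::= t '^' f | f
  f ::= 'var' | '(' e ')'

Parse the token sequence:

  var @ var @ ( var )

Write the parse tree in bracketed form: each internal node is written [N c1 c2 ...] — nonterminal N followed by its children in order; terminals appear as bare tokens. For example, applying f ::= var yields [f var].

[e [e [e [t [f var]]] @ [t [f var]]] @ [t [f ( [e [t [f var]]] )]]]

e
e @ t
e @ t @ t
t @ t @ t
f @ t @ t
var @ t @ t
var @ f @ t
var @ var @ t
var @ var @ f
var @ var @ ( e )
var @ var @ ( t )
var @ var @ ( f )
var @ var @ ( var )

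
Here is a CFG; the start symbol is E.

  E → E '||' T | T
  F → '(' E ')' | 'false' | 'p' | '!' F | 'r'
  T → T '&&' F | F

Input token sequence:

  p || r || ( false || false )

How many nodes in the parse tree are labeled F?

[E [E [E [T [F p]]] || [T [F r]]] || [T [F ( [E [E [T [F false]]] || [T [F false]]] )]]]

5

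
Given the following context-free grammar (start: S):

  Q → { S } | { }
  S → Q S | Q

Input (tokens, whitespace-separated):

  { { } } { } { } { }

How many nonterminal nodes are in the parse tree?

10

[S [Q { [S [Q { }]] }] [S [Q { }] [S [Q { }] [S [Q { }]]]]]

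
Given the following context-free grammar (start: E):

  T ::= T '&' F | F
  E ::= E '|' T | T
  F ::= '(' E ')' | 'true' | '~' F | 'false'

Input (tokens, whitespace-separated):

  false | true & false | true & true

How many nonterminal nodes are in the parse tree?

[E [E [E [T [F false]]] | [T [T [F true]] & [F false]]] | [T [T [F true]] & [F true]]]

13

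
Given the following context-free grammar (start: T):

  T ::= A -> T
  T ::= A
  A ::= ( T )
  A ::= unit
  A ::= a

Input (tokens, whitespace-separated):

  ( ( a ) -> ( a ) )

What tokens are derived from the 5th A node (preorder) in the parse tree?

a

[T [A ( [T [A ( [T [A a]] )] -> [T [A ( [T [A a]] )]]] )]]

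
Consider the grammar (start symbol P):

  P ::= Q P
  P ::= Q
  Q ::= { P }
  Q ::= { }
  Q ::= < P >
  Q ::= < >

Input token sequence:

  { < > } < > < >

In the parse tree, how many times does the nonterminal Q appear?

4

[P [Q { [P [Q < >]] }] [P [Q < >] [P [Q < >]]]]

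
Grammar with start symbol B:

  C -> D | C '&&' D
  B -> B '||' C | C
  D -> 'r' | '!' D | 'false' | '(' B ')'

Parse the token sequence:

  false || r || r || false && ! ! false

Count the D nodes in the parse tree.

[B [B [B [B [C [D false]]] || [C [D r]]] || [C [D r]]] || [C [C [D false]] && [D ! [D ! [D false]]]]]

7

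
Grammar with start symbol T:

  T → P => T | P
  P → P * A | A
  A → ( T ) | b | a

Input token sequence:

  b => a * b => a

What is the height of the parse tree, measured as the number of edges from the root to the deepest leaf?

[T [P [A b]] => [T [P [P [A a]] * [A b]] => [T [P [A a]]]]]

5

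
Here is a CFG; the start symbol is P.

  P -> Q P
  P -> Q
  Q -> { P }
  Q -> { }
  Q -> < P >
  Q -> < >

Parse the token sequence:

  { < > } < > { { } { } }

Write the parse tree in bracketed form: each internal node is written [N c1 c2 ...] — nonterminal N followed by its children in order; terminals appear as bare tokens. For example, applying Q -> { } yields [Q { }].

P
Q P
{ P } P
{ Q } P
{ < > } P
{ < > } Q P
{ < > } < > P
{ < > } < > Q
{ < > } < > { P }
{ < > } < > { Q P }
{ < > } < > { { } P }
{ < > } < > { { } Q }
{ < > } < > { { } { } }

[P [Q { [P [Q < >]] }] [P [Q < >] [P [Q { [P [Q { }] [P [Q { }]]] }]]]]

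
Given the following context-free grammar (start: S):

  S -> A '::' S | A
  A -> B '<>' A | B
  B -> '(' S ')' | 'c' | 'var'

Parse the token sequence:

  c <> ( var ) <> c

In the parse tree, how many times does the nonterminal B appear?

4

[S [A [B c] <> [A [B ( [S [A [B var]]] )] <> [A [B c]]]]]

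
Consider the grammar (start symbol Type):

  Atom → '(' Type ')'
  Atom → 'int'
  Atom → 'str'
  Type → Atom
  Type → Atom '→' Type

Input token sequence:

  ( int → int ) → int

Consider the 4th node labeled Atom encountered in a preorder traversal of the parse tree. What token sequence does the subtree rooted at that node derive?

[Type [Atom ( [Type [Atom int] → [Type [Atom int]]] )] → [Type [Atom int]]]

int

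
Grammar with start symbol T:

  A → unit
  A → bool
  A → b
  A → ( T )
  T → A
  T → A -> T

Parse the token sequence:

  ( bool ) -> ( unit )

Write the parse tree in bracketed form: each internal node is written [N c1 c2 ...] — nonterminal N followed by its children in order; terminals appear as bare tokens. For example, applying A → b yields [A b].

[T [A ( [T [A bool]] )] -> [T [A ( [T [A unit]] )]]]

T
A -> T
( T ) -> T
( A ) -> T
( bool ) -> T
( bool ) -> A
( bool ) -> ( T )
( bool ) -> ( A )
( bool ) -> ( unit )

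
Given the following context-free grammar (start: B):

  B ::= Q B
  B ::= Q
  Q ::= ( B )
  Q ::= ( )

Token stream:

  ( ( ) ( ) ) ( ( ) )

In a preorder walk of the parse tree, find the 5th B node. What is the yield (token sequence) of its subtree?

[B [Q ( [B [Q ( )] [B [Q ( )]]] )] [B [Q ( [B [Q ( )]] )]]]

( )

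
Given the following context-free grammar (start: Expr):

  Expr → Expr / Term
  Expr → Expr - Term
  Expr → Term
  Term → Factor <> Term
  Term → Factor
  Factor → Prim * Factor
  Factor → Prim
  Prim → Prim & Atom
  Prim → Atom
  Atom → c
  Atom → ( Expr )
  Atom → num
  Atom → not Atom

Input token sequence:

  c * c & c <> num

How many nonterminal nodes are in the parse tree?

14

[Expr [Term [Factor [Prim [Atom c]] * [Factor [Prim [Prim [Atom c]] & [Atom c]]]] <> [Term [Factor [Prim [Atom num]]]]]]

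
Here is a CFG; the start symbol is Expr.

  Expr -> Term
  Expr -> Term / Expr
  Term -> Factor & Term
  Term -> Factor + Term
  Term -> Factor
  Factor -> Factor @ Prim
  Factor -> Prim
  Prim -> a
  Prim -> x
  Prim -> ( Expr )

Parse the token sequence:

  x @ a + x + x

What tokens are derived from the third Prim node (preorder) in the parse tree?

[Expr [Term [Factor [Factor [Prim x]] @ [Prim a]] + [Term [Factor [Prim x]] + [Term [Factor [Prim x]]]]]]

x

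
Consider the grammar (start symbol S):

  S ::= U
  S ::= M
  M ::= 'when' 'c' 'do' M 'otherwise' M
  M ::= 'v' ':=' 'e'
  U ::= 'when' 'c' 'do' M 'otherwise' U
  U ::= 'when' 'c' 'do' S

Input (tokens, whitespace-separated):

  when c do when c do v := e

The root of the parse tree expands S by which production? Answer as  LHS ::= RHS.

S ::= U

[S [U when c do [S [U when c do [S [M v := e]]]]]]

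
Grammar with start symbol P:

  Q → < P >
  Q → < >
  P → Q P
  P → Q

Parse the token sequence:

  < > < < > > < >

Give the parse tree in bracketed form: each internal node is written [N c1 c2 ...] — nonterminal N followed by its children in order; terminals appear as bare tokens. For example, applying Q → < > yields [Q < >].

P
Q P
< > P
< > Q P
< > < P > P
< > < Q > P
< > < < > > P
< > < < > > Q
< > < < > > < >

[P [Q < >] [P [Q < [P [Q < >]] >] [P [Q < >]]]]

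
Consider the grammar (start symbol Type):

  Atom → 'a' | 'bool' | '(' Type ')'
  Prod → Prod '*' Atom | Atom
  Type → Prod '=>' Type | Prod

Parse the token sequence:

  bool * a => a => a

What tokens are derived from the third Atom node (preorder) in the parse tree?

[Type [Prod [Prod [Atom bool]] * [Atom a]] => [Type [Prod [Atom a]] => [Type [Prod [Atom a]]]]]

a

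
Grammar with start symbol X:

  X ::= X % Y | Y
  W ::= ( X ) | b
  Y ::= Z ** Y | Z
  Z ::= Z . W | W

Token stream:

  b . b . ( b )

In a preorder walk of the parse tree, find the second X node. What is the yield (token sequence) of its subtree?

b

[X [Y [Z [Z [Z [W b]] . [W b]] . [W ( [X [Y [Z [W b]]]] )]]]]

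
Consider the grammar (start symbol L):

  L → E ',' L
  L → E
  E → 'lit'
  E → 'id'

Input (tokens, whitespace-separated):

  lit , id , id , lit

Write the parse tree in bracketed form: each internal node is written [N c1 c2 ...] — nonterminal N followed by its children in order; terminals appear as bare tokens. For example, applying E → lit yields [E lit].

[L [E lit] , [L [E id] , [L [E id] , [L [E lit]]]]]

L
E , L
lit , L
lit , E , L
lit , id , L
lit , id , E , L
lit , id , id , L
lit , id , id , E
lit , id , id , lit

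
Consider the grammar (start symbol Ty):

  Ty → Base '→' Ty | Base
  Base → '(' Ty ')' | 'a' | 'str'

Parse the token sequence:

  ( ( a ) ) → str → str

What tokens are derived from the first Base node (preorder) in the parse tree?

[Ty [Base ( [Ty [Base ( [Ty [Base a]] )]] )] → [Ty [Base str] → [Ty [Base str]]]]

( ( a ) )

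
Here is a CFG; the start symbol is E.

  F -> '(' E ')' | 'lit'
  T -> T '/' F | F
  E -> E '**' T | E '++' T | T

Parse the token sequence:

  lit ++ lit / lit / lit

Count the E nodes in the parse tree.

[E [E [T [F lit]]] ++ [T [T [T [F lit]] / [F lit]] / [F lit]]]

2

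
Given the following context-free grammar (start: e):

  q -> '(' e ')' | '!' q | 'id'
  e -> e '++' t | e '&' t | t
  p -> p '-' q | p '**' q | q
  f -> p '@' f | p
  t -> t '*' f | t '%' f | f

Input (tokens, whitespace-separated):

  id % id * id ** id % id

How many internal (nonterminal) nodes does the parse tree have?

19

[e [t [t [t [t [f [p [q id]]]] % [f [p [q id]]]] * [f [p [p [q id]] ** [q id]]]] % [f [p [q id]]]]]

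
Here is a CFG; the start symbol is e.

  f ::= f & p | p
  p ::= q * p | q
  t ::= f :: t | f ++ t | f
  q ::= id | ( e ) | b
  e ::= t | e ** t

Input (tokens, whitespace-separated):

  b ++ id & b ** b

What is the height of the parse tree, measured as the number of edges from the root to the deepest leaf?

[e [e [t [f [p [q b]]] ++ [t [f [f [p [q id]]] & [p [q b]]]]]] ** [t [f [p [q b]]]]]

8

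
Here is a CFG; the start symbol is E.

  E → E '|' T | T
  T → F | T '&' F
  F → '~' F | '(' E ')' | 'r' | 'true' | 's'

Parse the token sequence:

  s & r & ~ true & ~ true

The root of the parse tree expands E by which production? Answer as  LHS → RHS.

E → T

[E [T [T [T [T [F s]] & [F r]] & [F ~ [F true]]] & [F ~ [F true]]]]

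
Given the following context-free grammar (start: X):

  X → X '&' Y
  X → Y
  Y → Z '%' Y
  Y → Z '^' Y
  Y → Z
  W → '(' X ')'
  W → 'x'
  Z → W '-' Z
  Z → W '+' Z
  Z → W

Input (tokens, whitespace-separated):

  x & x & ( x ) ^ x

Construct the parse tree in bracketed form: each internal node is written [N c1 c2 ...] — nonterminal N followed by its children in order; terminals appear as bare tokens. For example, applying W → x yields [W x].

X
X & Y
X & Y & Y
Y & Y & Y
Z & Y & Y
W & Y & Y
x & Y & Y
x & Z & Y
x & W & Y
x & x & Y
x & x & Z ^ Y
x & x & W ^ Y
x & x & ( X ) ^ Y
x & x & ( Y ) ^ Y
x & x & ( Z ) ^ Y
x & x & ( W ) ^ Y
x & x & ( x ) ^ Y
x & x & ( x ) ^ Z
x & x & ( x ) ^ W
x & x & ( x ) ^ x

[X [X [X [Y [Z [W x]]]] & [Y [Z [W x]]]] & [Y [Z [W ( [X [Y [Z [W x]]]] )]] ^ [Y [Z [W x]]]]]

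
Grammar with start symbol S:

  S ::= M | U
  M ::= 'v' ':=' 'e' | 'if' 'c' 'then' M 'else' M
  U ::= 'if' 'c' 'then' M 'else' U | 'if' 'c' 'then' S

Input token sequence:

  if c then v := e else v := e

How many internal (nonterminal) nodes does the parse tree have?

4

[S [M if c then [M v := e] else [M v := e]]]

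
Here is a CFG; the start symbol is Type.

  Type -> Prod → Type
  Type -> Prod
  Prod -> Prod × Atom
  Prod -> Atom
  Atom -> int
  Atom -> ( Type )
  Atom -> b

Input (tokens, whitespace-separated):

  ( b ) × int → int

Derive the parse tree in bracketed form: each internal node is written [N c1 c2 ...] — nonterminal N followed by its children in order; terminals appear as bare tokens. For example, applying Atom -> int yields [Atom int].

[Type [Prod [Prod [Atom ( [Type [Prod [Atom b]]] )]] × [Atom int]] → [Type [Prod [Atom int]]]]

Type
Prod → Type
Prod × Atom → Type
Atom × Atom → Type
( Type ) × Atom → Type
( Prod ) × Atom → Type
( Atom ) × Atom → Type
( b ) × Atom → Type
( b ) × int → Type
( b ) × int → Prod
( b ) × int → Atom
( b ) × int → int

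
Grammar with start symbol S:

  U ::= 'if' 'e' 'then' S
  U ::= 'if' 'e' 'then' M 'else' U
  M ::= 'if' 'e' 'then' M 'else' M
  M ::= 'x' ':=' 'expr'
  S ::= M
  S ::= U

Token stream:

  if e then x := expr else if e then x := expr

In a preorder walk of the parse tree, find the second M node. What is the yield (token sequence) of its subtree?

[S [U if e then [M x := expr] else [U if e then [S [M x := expr]]]]]

x := expr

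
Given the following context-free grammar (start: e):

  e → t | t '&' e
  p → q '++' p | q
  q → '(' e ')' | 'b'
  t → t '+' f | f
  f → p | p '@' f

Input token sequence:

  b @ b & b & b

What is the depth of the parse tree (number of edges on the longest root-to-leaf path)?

[e [t [f [p [q b]] @ [f [p [q b]]]]] & [e [t [f [p [q b]]]] & [e [t [f [p [q b]]]]]]]

7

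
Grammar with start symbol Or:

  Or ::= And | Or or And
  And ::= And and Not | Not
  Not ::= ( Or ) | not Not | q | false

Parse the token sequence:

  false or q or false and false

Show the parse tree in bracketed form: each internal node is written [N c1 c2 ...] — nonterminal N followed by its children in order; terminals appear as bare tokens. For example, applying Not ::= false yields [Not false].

[Or [Or [Or [And [Not false]]] or [And [Not q]]] or [And [And [Not false]] and [Not false]]]

Or
Or or And
Or or And or And
And or And or And
Not or And or And
false or And or And
false or Not or And
false or q or And
false or q or And and Not
false or q or Not and Not
false or q or false and Not
false or q or false and false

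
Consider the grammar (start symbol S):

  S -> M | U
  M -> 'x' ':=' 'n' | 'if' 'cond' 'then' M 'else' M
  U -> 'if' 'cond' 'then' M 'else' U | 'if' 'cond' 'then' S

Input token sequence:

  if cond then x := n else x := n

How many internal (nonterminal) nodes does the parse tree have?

4

[S [M if cond then [M x := n] else [M x := n]]]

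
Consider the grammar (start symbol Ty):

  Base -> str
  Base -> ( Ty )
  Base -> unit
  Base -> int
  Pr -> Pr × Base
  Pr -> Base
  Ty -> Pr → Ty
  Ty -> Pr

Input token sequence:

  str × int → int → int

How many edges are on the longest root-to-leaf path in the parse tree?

[Ty [Pr [Pr [Base str]] × [Base int]] → [Ty [Pr [Base int]] → [Ty [Pr [Base int]]]]]

5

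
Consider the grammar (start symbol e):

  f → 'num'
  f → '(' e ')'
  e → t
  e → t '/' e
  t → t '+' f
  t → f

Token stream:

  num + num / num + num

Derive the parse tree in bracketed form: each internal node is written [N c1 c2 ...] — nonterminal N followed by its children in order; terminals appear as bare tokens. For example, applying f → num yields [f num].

e
t / e
t + f / e
f + f / e
num + f / e
num + num / e
num + num / t
num + num / t + f
num + num / f + f
num + num / num + f
num + num / num + num

[e [t [t [f num]] + [f num]] / [e [t [t [f num]] + [f num]]]]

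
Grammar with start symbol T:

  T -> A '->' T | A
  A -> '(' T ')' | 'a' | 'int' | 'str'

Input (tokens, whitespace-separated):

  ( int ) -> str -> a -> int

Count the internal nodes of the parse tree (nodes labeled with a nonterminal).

[T [A ( [T [A int]] )] -> [T [A str] -> [T [A a] -> [T [A int]]]]]

10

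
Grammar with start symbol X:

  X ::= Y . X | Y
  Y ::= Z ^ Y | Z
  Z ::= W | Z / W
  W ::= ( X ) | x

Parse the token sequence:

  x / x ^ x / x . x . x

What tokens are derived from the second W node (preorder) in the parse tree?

x

[X [Y [Z [Z [W x]] / [W x]] ^ [Y [Z [Z [W x]] / [W x]]]] . [X [Y [Z [W x]]] . [X [Y [Z [W x]]]]]]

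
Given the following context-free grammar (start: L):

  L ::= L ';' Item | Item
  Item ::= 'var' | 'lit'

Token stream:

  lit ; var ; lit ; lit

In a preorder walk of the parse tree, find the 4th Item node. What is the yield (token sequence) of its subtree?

[L [L [L [L [Item lit]] ; [Item var]] ; [Item lit]] ; [Item lit]]

lit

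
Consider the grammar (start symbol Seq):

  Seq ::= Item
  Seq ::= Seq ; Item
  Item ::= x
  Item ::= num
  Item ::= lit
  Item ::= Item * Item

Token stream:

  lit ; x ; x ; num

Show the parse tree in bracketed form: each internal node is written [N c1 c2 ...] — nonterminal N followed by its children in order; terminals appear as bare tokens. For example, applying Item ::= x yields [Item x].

[Seq [Seq [Seq [Seq [Item lit]] ; [Item x]] ; [Item x]] ; [Item num]]

Seq
Seq ; Item
Seq ; Item ; Item
Seq ; Item ; Item ; Item
Item ; Item ; Item ; Item
lit ; Item ; Item ; Item
lit ; x ; Item ; Item
lit ; x ; x ; Item
lit ; x ; x ; num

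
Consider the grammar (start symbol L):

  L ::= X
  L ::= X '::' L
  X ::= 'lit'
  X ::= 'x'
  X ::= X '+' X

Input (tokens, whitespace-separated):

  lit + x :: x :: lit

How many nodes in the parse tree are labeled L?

3

[L [X [X lit] + [X x]] :: [L [X x] :: [L [X lit]]]]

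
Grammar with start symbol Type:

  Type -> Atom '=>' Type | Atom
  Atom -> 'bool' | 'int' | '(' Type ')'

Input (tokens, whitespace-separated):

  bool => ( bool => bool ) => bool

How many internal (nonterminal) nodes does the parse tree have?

10

[Type [Atom bool] => [Type [Atom ( [Type [Atom bool] => [Type [Atom bool]]] )] => [Type [Atom bool]]]]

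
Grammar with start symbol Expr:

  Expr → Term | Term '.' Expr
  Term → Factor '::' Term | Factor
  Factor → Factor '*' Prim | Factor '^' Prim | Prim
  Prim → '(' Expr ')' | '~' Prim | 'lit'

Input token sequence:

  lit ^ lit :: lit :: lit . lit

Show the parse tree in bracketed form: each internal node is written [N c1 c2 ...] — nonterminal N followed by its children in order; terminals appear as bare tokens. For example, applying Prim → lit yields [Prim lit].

[Expr [Term [Factor [Factor [Prim lit]] ^ [Prim lit]] :: [Term [Factor [Prim lit]] :: [Term [Factor [Prim lit]]]]] . [Expr [Term [Factor [Prim lit]]]]]

Expr
Term . Expr
Factor :: Term . Expr
Factor ^ Prim :: Term . Expr
Prim ^ Prim :: Term . Expr
lit ^ Prim :: Term . Expr
lit ^ lit :: Term . Expr
lit ^ lit :: Factor :: Term . Expr
lit ^ lit :: Prim :: Term . Expr
lit ^ lit :: lit :: Term . Expr
lit ^ lit :: lit :: Factor . Expr
lit ^ lit :: lit :: Prim . Expr
lit ^ lit :: lit :: lit . Expr
lit ^ lit :: lit :: lit . Term
lit ^ lit :: lit :: lit . Factor
lit ^ lit :: lit :: lit . Prim
lit ^ lit :: lit :: lit . lit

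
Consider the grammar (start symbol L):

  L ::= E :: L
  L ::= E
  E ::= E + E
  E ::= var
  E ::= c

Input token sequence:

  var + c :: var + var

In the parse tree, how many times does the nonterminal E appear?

[L [E [E var] + [E c]] :: [L [E [E var] + [E var]]]]

6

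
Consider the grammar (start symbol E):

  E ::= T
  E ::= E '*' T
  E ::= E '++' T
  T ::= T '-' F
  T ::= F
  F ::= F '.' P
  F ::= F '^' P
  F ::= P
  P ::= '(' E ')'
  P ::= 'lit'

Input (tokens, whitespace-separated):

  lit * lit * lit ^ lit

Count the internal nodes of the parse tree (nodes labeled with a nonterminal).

14

[E [E [E [T [F [P lit]]]] * [T [F [P lit]]]] * [T [F [F [P lit]] ^ [P lit]]]]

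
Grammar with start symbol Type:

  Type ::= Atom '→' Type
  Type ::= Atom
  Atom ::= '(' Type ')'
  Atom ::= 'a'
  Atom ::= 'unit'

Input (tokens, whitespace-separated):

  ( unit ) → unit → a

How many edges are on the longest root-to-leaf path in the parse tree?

4

[Type [Atom ( [Type [Atom unit]] )] → [Type [Atom unit] → [Type [Atom a]]]]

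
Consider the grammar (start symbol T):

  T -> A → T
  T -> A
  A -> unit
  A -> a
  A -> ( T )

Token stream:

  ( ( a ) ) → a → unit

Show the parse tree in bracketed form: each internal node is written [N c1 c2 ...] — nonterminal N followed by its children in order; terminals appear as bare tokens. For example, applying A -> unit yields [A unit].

T
A → T
( T ) → T
( A ) → T
( ( T ) ) → T
( ( A ) ) → T
( ( a ) ) → T
( ( a ) ) → A → T
( ( a ) ) → a → T
( ( a ) ) → a → A
( ( a ) ) → a → unit

[T [A ( [T [A ( [T [A a]] )]] )] → [T [A a] → [T [A unit]]]]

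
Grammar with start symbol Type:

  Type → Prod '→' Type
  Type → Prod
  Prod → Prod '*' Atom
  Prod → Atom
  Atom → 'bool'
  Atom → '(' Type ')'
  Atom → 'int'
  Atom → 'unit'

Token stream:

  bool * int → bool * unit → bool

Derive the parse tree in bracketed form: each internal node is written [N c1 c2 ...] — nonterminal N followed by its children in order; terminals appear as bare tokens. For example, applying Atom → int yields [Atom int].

[Type [Prod [Prod [Atom bool]] * [Atom int]] → [Type [Prod [Prod [Atom bool]] * [Atom unit]] → [Type [Prod [Atom bool]]]]]

Type
Prod → Type
Prod * Atom → Type
Atom * Atom → Type
bool * Atom → Type
bool * int → Type
bool * int → Prod → Type
bool * int → Prod * Atom → Type
bool * int → Atom * Atom → Type
bool * int → bool * Atom → Type
bool * int → bool * unit → Type
bool * int → bool * unit → Prod
bool * int → bool * unit → Atom
bool * int → bool * unit → bool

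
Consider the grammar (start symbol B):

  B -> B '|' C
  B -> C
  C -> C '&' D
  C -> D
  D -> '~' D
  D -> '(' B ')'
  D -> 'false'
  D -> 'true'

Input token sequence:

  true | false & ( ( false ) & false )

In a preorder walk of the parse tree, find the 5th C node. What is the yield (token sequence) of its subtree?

( false )

[B [B [C [D true]]] | [C [C [D false]] & [D ( [B [C [C [D ( [B [C [D false]]] )]] & [D false]]] )]]]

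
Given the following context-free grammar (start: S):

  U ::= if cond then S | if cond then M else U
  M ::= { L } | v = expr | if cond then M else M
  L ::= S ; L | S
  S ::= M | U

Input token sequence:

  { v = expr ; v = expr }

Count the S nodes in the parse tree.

[S [M { [L [S [M v = expr]] ; [L [S [M v = expr]]]] }]]

3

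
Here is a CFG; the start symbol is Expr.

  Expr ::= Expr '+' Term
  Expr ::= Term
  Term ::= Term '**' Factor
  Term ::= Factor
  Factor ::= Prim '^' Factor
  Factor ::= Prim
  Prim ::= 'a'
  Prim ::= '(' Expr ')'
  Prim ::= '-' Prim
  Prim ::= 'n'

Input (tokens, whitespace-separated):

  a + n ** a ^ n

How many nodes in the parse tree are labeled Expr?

2

[Expr [Expr [Term [Factor [Prim a]]]] + [Term [Term [Factor [Prim n]]] ** [Factor [Prim a] ^ [Factor [Prim n]]]]]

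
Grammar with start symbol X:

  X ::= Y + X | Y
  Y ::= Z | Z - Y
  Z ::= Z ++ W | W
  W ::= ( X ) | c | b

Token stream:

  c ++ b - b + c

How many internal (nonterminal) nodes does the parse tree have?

13

[X [Y [Z [Z [W c]] ++ [W b]] - [Y [Z [W b]]]] + [X [Y [Z [W c]]]]]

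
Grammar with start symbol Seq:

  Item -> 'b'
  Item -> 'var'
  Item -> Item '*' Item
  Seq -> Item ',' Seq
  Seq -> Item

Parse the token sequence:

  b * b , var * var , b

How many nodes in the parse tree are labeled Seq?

3

[Seq [Item [Item b] * [Item b]] , [Seq [Item [Item var] * [Item var]] , [Seq [Item b]]]]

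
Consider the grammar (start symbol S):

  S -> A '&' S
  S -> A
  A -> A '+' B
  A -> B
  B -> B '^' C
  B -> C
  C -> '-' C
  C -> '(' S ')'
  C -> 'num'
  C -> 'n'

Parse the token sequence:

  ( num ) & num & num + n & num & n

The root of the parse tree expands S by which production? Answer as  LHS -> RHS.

[S [A [B [C ( [S [A [B [C num]]]] )]]] & [S [A [B [C num]]] & [S [A [A [B [C num]]] + [B [C n]]] & [S [A [B [C num]]] & [S [A [B [C n]]]]]]]]

S -> A '&' S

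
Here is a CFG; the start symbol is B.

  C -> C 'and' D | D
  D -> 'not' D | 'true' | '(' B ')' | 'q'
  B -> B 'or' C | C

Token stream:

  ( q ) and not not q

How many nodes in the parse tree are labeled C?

[B [C [C [D ( [B [C [D q]]] )]] and [D not [D not [D q]]]]]

3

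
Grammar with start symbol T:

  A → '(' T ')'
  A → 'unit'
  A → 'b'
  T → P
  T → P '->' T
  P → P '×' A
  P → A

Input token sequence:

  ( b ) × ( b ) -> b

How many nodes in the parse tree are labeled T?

[T [P [P [A ( [T [P [A b]]] )]] × [A ( [T [P [A b]]] )]] -> [T [P [A b]]]]

4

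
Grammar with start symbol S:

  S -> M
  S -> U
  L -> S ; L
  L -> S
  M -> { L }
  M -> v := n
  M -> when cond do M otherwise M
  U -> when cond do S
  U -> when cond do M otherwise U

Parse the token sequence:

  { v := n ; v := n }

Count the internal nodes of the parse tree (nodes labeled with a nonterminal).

[S [M { [L [S [M v := n]] ; [L [S [M v := n]]]] }]]

8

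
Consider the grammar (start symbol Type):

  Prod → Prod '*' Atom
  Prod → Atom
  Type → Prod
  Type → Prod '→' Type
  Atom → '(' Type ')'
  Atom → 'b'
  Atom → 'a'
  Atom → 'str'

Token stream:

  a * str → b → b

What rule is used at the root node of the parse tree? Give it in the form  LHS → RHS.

Type → Prod '→' Type

[Type [Prod [Prod [Atom a]] * [Atom str]] → [Type [Prod [Atom b]] → [Type [Prod [Atom b]]]]]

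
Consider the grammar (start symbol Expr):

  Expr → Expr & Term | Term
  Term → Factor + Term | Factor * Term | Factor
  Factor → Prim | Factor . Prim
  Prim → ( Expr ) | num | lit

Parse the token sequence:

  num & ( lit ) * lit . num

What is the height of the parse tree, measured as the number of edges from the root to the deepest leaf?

[Expr [Expr [Term [Factor [Prim num]]]] & [Term [Factor [Prim ( [Expr [Term [Factor [Prim lit]]]] )]] * [Term [Factor [Factor [Prim lit]] . [Prim num]]]]]

8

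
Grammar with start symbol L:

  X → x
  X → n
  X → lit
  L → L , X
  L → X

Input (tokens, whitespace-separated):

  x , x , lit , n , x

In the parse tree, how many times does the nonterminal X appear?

5

[L [L [L [L [L [X x]] , [X x]] , [X lit]] , [X n]] , [X x]]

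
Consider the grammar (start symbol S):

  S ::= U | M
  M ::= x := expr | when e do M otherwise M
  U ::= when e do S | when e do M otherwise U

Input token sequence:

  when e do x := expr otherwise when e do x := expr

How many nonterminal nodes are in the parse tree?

6

[S [U when e do [M x := expr] otherwise [U when e do [S [M x := expr]]]]]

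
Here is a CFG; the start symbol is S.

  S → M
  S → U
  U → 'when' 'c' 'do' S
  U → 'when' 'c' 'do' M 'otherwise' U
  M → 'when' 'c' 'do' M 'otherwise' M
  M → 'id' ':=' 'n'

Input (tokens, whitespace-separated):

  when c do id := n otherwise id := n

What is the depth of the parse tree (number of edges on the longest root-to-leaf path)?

3

[S [M when c do [M id := n] otherwise [M id := n]]]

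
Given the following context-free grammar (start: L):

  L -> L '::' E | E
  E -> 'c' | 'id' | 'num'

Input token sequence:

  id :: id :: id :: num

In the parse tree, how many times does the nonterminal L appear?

4

[L [L [L [L [E id]] :: [E id]] :: [E id]] :: [E num]]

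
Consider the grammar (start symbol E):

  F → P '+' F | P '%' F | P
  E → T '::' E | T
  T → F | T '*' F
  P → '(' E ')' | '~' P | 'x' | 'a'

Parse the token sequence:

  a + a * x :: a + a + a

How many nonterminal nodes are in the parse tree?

[E [T [T [F [P a] + [F [P a]]]] * [F [P x]]] :: [E [T [F [P a] + [F [P a] + [F [P a]]]]]]]

17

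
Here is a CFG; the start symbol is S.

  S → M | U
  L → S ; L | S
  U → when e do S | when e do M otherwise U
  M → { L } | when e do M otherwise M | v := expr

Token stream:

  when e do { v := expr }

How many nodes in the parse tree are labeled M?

[S [U when e do [S [M { [L [S [M v := expr]]] }]]]]

2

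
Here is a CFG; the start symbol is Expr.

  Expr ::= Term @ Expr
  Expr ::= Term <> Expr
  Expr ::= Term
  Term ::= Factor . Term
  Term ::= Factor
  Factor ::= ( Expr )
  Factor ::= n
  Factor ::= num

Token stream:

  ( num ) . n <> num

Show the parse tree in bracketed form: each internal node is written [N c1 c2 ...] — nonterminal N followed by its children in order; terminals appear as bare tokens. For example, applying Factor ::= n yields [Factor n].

Expr
Term <> Expr
Factor . Term <> Expr
( Expr ) . Term <> Expr
( Term ) . Term <> Expr
( Factor ) . Term <> Expr
( num ) . Term <> Expr
( num ) . Factor <> Expr
( num ) . n <> Expr
( num ) . n <> Term
( num ) . n <> Factor
( num ) . n <> num

[Expr [Term [Factor ( [Expr [Term [Factor num]]] )] . [Term [Factor n]]] <> [Expr [Term [Factor num]]]]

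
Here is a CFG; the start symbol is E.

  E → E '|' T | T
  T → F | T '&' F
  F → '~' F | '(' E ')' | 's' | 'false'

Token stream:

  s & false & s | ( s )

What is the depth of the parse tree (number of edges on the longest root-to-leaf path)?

[E [E [T [T [T [F s]] & [F false]] & [F s]]] | [T [F ( [E [T [F s]]] )]]]

6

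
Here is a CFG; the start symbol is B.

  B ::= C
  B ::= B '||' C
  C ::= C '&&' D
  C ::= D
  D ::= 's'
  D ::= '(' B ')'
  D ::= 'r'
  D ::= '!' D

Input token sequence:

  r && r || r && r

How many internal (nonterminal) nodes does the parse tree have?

10

[B [B [C [C [D r]] && [D r]]] || [C [C [D r]] && [D r]]]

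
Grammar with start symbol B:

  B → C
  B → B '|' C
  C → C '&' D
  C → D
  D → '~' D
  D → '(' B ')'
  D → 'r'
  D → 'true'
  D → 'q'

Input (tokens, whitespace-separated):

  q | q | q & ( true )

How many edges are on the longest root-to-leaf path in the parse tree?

6

[B [B [B [C [D q]]] | [C [D q]]] | [C [C [D q]] & [D ( [B [C [D true]]] )]]]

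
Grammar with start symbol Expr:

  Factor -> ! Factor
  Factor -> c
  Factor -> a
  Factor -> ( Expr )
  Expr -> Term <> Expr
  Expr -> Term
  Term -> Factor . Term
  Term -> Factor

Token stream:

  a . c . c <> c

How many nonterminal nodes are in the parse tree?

[Expr [Term [Factor a] . [Term [Factor c] . [Term [Factor c]]]] <> [Expr [Term [Factor c]]]]

10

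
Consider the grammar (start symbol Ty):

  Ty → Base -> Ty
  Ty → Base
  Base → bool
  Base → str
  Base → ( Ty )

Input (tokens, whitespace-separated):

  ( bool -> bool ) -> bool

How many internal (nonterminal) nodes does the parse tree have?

8

[Ty [Base ( [Ty [Base bool] -> [Ty [Base bool]]] )] -> [Ty [Base bool]]]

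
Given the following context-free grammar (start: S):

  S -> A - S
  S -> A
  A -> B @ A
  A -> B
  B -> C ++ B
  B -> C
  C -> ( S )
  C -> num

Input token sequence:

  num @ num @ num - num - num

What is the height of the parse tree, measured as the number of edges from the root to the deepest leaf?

[S [A [B [C num]] @ [A [B [C num]] @ [A [B [C num]]]]] - [S [A [B [C num]]] - [S [A [B [C num]]]]]]

6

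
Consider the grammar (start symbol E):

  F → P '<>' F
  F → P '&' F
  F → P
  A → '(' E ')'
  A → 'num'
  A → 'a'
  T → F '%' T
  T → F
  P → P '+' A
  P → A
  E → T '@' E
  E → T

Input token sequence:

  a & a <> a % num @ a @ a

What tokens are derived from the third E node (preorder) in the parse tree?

a

[E [T [F [P [A a]] & [F [P [A a]] <> [F [P [A a]]]]] % [T [F [P [A num]]]]] @ [E [T [F [P [A a]]]] @ [E [T [F [P [A a]]]]]]]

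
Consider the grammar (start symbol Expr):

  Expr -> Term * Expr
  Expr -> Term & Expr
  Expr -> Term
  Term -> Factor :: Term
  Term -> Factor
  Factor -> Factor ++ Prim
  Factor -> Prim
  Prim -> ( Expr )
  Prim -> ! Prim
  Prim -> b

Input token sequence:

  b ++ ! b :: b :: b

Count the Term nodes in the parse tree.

[Expr [Term [Factor [Factor [Prim b]] ++ [Prim ! [Prim b]]] :: [Term [Factor [Prim b]] :: [Term [Factor [Prim b]]]]]]

3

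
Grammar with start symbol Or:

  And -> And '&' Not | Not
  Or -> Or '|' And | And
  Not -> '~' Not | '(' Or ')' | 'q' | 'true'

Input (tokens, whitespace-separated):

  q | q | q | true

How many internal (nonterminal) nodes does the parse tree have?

[Or [Or [Or [Or [And [Not q]]] | [And [Not q]]] | [And [Not q]]] | [And [Not true]]]

12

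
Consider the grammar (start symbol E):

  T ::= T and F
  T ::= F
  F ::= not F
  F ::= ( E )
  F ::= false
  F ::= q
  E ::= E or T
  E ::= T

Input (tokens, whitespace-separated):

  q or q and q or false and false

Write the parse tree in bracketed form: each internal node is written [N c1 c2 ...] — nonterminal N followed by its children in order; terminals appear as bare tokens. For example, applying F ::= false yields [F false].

[E [E [E [T [F q]]] or [T [T [F q]] and [F q]]] or [T [T [F false]] and [F false]]]

E
E or T
E or T or T
T or T or T
F or T or T
q or T or T
q or T and F or T
q or F and F or T
q or q and F or T
q or q and q or T
q or q and q or T and F
q or q and q or F and F
q or q and q or false and F
q or q and q or false and false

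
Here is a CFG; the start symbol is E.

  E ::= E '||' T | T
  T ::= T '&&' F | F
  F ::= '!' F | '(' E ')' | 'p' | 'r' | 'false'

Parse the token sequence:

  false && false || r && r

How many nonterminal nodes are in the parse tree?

[E [E [T [T [F false]] && [F false]]] || [T [T [F r]] && [F r]]]

10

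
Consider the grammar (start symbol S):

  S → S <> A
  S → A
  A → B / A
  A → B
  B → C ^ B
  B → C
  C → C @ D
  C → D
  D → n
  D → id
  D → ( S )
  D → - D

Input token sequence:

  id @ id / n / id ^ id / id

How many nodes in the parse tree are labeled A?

[S [A [B [C [C [D id]] @ [D id]]] / [A [B [C [D n]]] / [A [B [C [D id]] ^ [B [C [D id]]]] / [A [B [C [D id]]]]]]]]

4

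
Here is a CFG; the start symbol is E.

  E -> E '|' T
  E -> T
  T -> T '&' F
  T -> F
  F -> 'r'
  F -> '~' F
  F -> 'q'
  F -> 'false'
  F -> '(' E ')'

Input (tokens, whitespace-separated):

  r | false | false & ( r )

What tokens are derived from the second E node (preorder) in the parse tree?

[E [E [E [T [F r]]] | [T [F false]]] | [T [T [F false]] & [F ( [E [T [F r]]] )]]]

r | false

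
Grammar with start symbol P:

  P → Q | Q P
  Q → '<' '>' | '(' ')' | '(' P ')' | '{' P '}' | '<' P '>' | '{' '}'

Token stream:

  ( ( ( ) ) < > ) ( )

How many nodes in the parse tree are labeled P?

5

[P [Q ( [P [Q ( [P [Q ( )]] )] [P [Q < >]]] )] [P [Q ( )]]]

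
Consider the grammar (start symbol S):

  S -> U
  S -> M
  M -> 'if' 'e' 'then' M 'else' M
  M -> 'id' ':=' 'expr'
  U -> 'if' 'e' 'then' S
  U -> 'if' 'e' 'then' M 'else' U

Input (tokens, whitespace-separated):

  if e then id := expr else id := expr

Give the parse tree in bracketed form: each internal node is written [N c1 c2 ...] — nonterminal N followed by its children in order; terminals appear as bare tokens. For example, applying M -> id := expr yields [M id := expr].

S
M
if e then M else M
if e then id := expr else M
if e then id := expr else id := expr

[S [M if e then [M id := expr] else [M id := expr]]]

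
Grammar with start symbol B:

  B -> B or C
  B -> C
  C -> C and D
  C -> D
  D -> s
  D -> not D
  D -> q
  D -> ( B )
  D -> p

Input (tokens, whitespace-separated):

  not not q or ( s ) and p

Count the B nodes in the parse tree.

[B [B [C [D not [D not [D q]]]]] or [C [C [D ( [B [C [D s]]] )]] and [D p]]]

3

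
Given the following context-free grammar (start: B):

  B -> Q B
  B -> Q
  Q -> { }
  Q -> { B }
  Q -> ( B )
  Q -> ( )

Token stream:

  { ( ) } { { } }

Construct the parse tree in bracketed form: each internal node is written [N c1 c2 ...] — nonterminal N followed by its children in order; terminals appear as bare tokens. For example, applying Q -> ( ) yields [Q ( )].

[B [Q { [B [Q ( )]] }] [B [Q { [B [Q { }]] }]]]

B
Q B
{ B } B
{ Q } B
{ ( ) } B
{ ( ) } Q
{ ( ) } { B }
{ ( ) } { Q }
{ ( ) } { { } }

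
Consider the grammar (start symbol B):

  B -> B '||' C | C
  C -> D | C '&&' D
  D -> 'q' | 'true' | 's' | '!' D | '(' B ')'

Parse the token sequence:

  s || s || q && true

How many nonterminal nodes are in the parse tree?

[B [B [B [C [D s]]] || [C [D s]]] || [C [C [D q]] && [D true]]]

11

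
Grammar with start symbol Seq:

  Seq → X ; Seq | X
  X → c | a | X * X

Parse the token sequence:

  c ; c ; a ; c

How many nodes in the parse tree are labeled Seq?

[Seq [X c] ; [Seq [X c] ; [Seq [X a] ; [Seq [X c]]]]]

4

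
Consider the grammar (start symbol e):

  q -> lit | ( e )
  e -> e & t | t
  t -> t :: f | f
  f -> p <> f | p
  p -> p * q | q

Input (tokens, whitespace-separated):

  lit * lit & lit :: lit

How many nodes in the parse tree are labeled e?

2

[e [e [t [f [p [p [q lit]] * [q lit]]]]] & [t [t [f [p [q lit]]]] :: [f [p [q lit]]]]]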